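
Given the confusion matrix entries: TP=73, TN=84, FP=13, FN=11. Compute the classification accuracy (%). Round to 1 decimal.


Accuracy = (TP + TN) / (TP + TN + FP + FN) * 100
= (73 + 84) / (73 + 84 + 13 + 11)
= 157 / 181
= 0.8674
= 86.7%

86.7


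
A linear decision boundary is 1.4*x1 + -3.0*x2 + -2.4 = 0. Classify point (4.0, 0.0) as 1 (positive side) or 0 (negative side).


Compute 1.4 * 4.0 + -3.0 * 0.0 + -2.4
= 5.6 + -0.0 + -2.4
= 3.2
Since 3.2 >= 0, the point is on the positive side.

1


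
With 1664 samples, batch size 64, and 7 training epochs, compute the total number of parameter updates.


Iterations per epoch = 1664 / 64 = 26
Total updates = iterations_per_epoch * epochs
= 26 * 7
= 182

182


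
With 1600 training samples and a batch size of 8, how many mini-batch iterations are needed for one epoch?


Iterations per epoch = dataset_size / batch_size
= 1600 / 8
= 200

200


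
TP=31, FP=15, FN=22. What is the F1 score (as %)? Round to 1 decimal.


Precision = TP / (TP + FP) = 31 / 46 = 0.6739
Recall = TP / (TP + FN) = 31 / 53 = 0.5849
F1 = 2 * P * R / (P + R)
= 2 * 0.6739 * 0.5849 / (0.6739 + 0.5849)
= 0.7884 / 1.2588
= 0.6263
As percentage: 62.6%

62.6


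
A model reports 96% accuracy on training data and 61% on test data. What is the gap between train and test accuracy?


Gap = train_accuracy - test_accuracy
= 96 - 61
= 35%
This large gap strongly indicates overfitting.

35


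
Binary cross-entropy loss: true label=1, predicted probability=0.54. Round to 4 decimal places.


For y=1: Loss = -log(p)
= -log(0.54)
= -(-0.6162)
= 0.6162

0.6162


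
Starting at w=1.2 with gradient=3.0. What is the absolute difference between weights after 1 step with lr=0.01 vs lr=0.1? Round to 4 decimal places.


With lr=0.01: w_new = 1.2 - 0.01 * 3.0 = 1.17
With lr=0.1: w_new = 1.2 - 0.1 * 3.0 = 0.9
Absolute difference = |1.17 - 0.9|
= 0.2700

0.2700


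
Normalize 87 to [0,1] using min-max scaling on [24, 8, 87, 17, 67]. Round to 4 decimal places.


Min = 8, Max = 87
Range = 87 - 8 = 79
Scaled = (x - min) / (max - min)
= (87 - 8) / 79
= 79 / 79
= 1.0000

1.0000


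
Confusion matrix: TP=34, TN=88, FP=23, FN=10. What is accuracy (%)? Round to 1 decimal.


Accuracy = (TP + TN) / (TP + TN + FP + FN) * 100
= (34 + 88) / (34 + 88 + 23 + 10)
= 122 / 155
= 0.7871
= 78.7%

78.7


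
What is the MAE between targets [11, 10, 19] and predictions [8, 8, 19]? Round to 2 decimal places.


Absolute errors: [3, 2, 0]
Sum of absolute errors = 5
MAE = 5 / 3 = 1.67

1.67


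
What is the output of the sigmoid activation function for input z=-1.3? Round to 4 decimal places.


sigmoid(z) = 1 / (1 + exp(-z))
exp(-(-1.3)) = exp(1.3) = 3.6693
1 + 3.6693 = 4.6693
1 / 4.6693 = 0.2142

0.2142


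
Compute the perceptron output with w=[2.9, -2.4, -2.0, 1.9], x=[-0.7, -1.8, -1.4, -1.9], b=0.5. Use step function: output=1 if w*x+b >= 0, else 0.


z = w . x + b
= 2.9*-0.7 + -2.4*-1.8 + -2.0*-1.4 + 1.9*-1.9 + 0.5
= -2.03 + 4.32 + 2.8 + -3.61 + 0.5
= 1.48 + 0.5
= 1.98
Since z = 1.98 >= 0, output = 1

1


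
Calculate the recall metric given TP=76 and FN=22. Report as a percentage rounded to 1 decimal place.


Recall = TP / (TP + FN) * 100
= 76 / (76 + 22)
= 76 / 98
= 0.7755
= 77.6%

77.6


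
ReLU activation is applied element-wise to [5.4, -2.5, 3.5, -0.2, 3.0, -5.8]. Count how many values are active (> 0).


ReLU(x) = max(0, x) for each element:
ReLU(5.4) = 5.4
ReLU(-2.5) = 0
ReLU(3.5) = 3.5
ReLU(-0.2) = 0
ReLU(3.0) = 3.0
ReLU(-5.8) = 0
Active neurons (>0): 3

3


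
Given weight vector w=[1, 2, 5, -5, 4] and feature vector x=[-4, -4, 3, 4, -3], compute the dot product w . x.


Element-wise products:
1 * -4 = -4
2 * -4 = -8
5 * 3 = 15
-5 * 4 = -20
4 * -3 = -12
Sum = -4 + -8 + 15 + -20 + -12
= -29

-29


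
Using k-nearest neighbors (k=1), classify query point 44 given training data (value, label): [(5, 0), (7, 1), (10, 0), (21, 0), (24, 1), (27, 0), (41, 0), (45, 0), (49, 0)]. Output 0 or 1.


Distances from query 44:
Point 45 (class 0): distance = 1
K=1 nearest neighbors: classes = [0]
Votes for class 1: 0 / 1
Majority vote => class 0

0


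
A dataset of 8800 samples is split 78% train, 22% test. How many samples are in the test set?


Train samples = 8800 * 78% = 6864
Test samples = 8800 - 6864
= 1936

1936


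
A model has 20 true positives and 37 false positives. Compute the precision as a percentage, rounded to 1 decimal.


Precision = TP / (TP + FP) * 100
= 20 / (20 + 37)
= 20 / 57
= 0.3509
= 35.1%

35.1


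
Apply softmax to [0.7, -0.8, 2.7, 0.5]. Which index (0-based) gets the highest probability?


Softmax is a monotonic transformation, so it preserves the argmax.
We need to find the index of the maximum logit.
Index 0: 0.7
Index 1: -0.8
Index 2: 2.7
Index 3: 0.5
Maximum logit = 2.7 at index 2

2


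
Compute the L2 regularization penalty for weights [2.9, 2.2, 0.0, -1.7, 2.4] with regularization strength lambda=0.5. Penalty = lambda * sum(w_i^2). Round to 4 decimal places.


Squaring each weight:
2.9^2 = 8.41
2.2^2 = 4.84
0.0^2 = 0.0
(-1.7)^2 = 2.89
2.4^2 = 5.76
Sum of squares = 21.9
Penalty = 0.5 * 21.9 = 10.9500

10.9500


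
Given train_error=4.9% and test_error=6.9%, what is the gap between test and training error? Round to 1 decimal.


Generalization gap = test_error - train_error
= 6.9 - 4.9
= 2.0%
A moderate gap.

2.0


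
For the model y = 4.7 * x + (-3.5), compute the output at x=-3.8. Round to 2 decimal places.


y = 4.7 * -3.8 + (-3.5)
= -17.86 + (-3.5)
= -21.36

-21.36


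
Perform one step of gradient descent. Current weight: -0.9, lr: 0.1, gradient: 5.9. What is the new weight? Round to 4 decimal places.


w_new = w_old - lr * gradient
= -0.9 - 0.1 * 5.9
= -0.9 - (0.59)
= -1.4900

-1.4900


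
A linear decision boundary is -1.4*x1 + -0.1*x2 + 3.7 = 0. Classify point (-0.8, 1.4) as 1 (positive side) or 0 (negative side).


Compute -1.4 * -0.8 + -0.1 * 1.4 + 3.7
= 1.12 + -0.14 + 3.7
= 4.68
Since 4.68 >= 0, the point is on the positive side.

1


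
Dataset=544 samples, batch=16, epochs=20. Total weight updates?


Iterations per epoch = 544 / 16 = 34
Total updates = iterations_per_epoch * epochs
= 34 * 20
= 680

680


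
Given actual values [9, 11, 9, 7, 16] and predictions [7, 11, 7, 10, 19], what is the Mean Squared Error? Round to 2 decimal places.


Differences: [2, 0, 2, -3, -3]
Squared errors: [4, 0, 4, 9, 9]
Sum of squared errors = 26
MSE = 26 / 5 = 5.20

5.20


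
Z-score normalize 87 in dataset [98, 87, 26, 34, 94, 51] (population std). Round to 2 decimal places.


Mean = (98 + 87 + 26 + 34 + 94 + 51) / 6 = 65.0
Variance = sum((x_i - mean)^2) / n = 848.6667
Std = sqrt(848.6667) = 29.1319
Z = (x - mean) / std
= (87 - 65.0) / 29.1319
= 22.0 / 29.1319
= 0.76

0.76


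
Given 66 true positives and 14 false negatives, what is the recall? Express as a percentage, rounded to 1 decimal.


Recall = TP / (TP + FN) * 100
= 66 / (66 + 14)
= 66 / 80
= 0.825
= 82.5%

82.5


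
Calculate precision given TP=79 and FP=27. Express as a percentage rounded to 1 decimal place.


Precision = TP / (TP + FP) * 100
= 79 / (79 + 27)
= 79 / 106
= 0.7453
= 74.5%

74.5


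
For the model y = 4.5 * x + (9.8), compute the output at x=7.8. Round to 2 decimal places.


y = 4.5 * 7.8 + (9.8)
= 35.1 + (9.8)
= 44.90

44.90


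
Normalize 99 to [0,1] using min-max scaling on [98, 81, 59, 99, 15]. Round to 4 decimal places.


Min = 15, Max = 99
Range = 99 - 15 = 84
Scaled = (x - min) / (max - min)
= (99 - 15) / 84
= 84 / 84
= 1.0000

1.0000


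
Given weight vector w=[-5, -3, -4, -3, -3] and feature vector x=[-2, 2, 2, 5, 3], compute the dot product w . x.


Element-wise products:
-5 * -2 = 10
-3 * 2 = -6
-4 * 2 = -8
-3 * 5 = -15
-3 * 3 = -9
Sum = 10 + -6 + -8 + -15 + -9
= -28

-28


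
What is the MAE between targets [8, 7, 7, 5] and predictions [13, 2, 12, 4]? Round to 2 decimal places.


Absolute errors: [5, 5, 5, 1]
Sum of absolute errors = 16
MAE = 16 / 4 = 4.00

4.00


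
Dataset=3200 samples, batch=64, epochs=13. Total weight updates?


Iterations per epoch = 3200 / 64 = 50
Total updates = iterations_per_epoch * epochs
= 50 * 13
= 650

650


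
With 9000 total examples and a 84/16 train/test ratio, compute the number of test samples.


Train samples = 9000 * 84% = 7560
Test samples = 9000 - 7560
= 1440

1440


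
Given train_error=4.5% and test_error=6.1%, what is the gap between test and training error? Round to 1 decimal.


Generalization gap = test_error - train_error
= 6.1 - 4.5
= 1.6%
A small gap suggests good generalization.

1.6


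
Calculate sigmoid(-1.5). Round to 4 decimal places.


sigmoid(z) = 1 / (1 + exp(-z))
exp(-(-1.5)) = exp(1.5) = 4.4817
1 + 4.4817 = 5.4817
1 / 5.4817 = 0.1824

0.1824


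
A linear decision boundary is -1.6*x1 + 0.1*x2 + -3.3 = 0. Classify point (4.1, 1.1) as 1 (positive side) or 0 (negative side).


Compute -1.6 * 4.1 + 0.1 * 1.1 + -3.3
= -6.56 + 0.11 + -3.3
= -9.75
Since -9.75 < 0, the point is on the negative side.

0


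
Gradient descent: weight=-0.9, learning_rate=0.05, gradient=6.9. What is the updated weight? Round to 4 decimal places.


w_new = w_old - lr * gradient
= -0.9 - 0.05 * 6.9
= -0.9 - (0.345)
= -1.2450

-1.2450


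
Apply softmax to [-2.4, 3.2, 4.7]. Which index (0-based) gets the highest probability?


Softmax is a monotonic transformation, so it preserves the argmax.
We need to find the index of the maximum logit.
Index 0: -2.4
Index 1: 3.2
Index 2: 4.7
Maximum logit = 4.7 at index 2

2


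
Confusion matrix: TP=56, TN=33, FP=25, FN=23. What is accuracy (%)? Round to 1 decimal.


Accuracy = (TP + TN) / (TP + TN + FP + FN) * 100
= (56 + 33) / (56 + 33 + 25 + 23)
= 89 / 137
= 0.6496
= 65.0%

65.0


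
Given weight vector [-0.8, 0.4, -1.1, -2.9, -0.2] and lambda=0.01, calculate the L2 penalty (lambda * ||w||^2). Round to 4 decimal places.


Squaring each weight:
(-0.8)^2 = 0.64
0.4^2 = 0.16
(-1.1)^2 = 1.21
(-2.9)^2 = 8.41
(-0.2)^2 = 0.04
Sum of squares = 10.46
Penalty = 0.01 * 10.46 = 0.1046

0.1046


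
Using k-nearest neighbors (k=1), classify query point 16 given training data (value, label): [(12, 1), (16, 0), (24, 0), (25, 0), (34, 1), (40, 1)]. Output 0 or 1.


Distances from query 16:
Point 16 (class 0): distance = 0
K=1 nearest neighbors: classes = [0]
Votes for class 1: 0 / 1
Majority vote => class 0

0


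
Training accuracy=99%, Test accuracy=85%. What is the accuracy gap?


Gap = train_accuracy - test_accuracy
= 99 - 85
= 14%
This gap suggests the model is overfitting.

14


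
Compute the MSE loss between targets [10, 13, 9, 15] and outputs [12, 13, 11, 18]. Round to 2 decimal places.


Differences: [-2, 0, -2, -3]
Squared errors: [4, 0, 4, 9]
Sum of squared errors = 17
MSE = 17 / 4 = 4.25

4.25


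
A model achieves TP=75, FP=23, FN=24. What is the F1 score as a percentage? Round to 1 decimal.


Precision = TP / (TP + FP) = 75 / 98 = 0.7653
Recall = TP / (TP + FN) = 75 / 99 = 0.7576
F1 = 2 * P * R / (P + R)
= 2 * 0.7653 * 0.7576 / (0.7653 + 0.7576)
= 1.1596 / 1.5229
= 0.7614
As percentage: 76.1%

76.1


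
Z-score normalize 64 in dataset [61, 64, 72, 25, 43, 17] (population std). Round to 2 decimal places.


Mean = (61 + 64 + 72 + 25 + 43 + 17) / 6 = 47.0
Variance = sum((x_i - mean)^2) / n = 418.3333
Std = sqrt(418.3333) = 20.4532
Z = (x - mean) / std
= (64 - 47.0) / 20.4532
= 17.0 / 20.4532
= 0.83

0.83


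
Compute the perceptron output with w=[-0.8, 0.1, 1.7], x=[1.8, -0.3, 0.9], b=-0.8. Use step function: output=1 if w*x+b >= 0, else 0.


z = w . x + b
= -0.8*1.8 + 0.1*-0.3 + 1.7*0.9 + -0.8
= -1.44 + -0.03 + 1.53 + -0.8
= 0.06 + -0.8
= -0.74
Since z = -0.74 < 0, output = 0

0


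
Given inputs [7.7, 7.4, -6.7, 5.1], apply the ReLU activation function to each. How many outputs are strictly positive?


ReLU(x) = max(0, x) for each element:
ReLU(7.7) = 7.7
ReLU(7.4) = 7.4
ReLU(-6.7) = 0
ReLU(5.1) = 5.1
Active neurons (>0): 3

3


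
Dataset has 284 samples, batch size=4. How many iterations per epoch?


Iterations per epoch = dataset_size / batch_size
= 284 / 4
= 71

71


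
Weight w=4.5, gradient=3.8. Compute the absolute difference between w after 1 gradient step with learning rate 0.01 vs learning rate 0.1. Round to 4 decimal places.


With lr=0.01: w_new = 4.5 - 0.01 * 3.8 = 4.462
With lr=0.1: w_new = 4.5 - 0.1 * 3.8 = 4.12
Absolute difference = |4.462 - 4.12|
= 0.3420

0.3420


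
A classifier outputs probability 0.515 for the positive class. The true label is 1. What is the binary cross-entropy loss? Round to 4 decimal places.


For y=1: Loss = -log(p)
= -log(0.515)
= -(-0.6636)
= 0.6636

0.6636


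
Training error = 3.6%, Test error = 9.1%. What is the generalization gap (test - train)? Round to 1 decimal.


Generalization gap = test_error - train_error
= 9.1 - 3.6
= 5.5%
A moderate gap.

5.5


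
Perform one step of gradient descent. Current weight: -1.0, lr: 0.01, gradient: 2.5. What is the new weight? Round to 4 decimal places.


w_new = w_old - lr * gradient
= -1.0 - 0.01 * 2.5
= -1.0 - (0.025)
= -1.0250

-1.0250


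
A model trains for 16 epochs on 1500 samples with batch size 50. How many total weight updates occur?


Iterations per epoch = 1500 / 50 = 30
Total updates = iterations_per_epoch * epochs
= 30 * 16
= 480

480


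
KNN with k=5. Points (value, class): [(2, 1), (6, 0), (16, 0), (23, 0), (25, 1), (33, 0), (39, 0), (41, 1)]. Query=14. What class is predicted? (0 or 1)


Distances from query 14:
Point 16 (class 0): distance = 2
Point 6 (class 0): distance = 8
Point 23 (class 0): distance = 9
Point 25 (class 1): distance = 11
Point 2 (class 1): distance = 12
K=5 nearest neighbors: classes = [0, 0, 0, 1, 1]
Votes for class 1: 2 / 5
Majority vote => class 0

0


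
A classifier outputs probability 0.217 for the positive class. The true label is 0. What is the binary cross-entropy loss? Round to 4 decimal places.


For y=0: Loss = -log(1-p)
= -log(1 - 0.217)
= -log(0.783)
= -(-0.2446)
= 0.2446

0.2446


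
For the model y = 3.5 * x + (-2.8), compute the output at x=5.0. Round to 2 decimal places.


y = 3.5 * 5.0 + (-2.8)
= 17.5 + (-2.8)
= 14.70

14.70


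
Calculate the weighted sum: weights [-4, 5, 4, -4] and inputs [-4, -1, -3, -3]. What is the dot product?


Element-wise products:
-4 * -4 = 16
5 * -1 = -5
4 * -3 = -12
-4 * -3 = 12
Sum = 16 + -5 + -12 + 12
= 11

11


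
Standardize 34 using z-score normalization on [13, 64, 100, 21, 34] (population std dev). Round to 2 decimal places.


Mean = (13 + 64 + 100 + 21 + 34) / 5 = 46.4
Variance = sum((x_i - mean)^2) / n = 1019.44
Std = sqrt(1019.44) = 31.9287
Z = (x - mean) / std
= (34 - 46.4) / 31.9287
= -12.4 / 31.9287
= -0.39

-0.39


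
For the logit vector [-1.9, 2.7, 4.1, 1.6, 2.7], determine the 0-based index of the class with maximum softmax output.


Softmax is a monotonic transformation, so it preserves the argmax.
We need to find the index of the maximum logit.
Index 0: -1.9
Index 1: 2.7
Index 2: 4.1
Index 3: 1.6
Index 4: 2.7
Maximum logit = 4.1 at index 2

2


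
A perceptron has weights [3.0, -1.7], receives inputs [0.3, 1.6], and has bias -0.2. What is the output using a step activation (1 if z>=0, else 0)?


z = w . x + b
= 3.0*0.3 + -1.7*1.6 + -0.2
= 0.9 + -2.72 + -0.2
= -1.82 + -0.2
= -2.02
Since z = -2.02 < 0, output = 0

0


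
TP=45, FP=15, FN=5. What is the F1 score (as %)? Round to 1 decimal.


Precision = TP / (TP + FP) = 45 / 60 = 0.75
Recall = TP / (TP + FN) = 45 / 50 = 0.9
F1 = 2 * P * R / (P + R)
= 2 * 0.75 * 0.9 / (0.75 + 0.9)
= 1.35 / 1.65
= 0.8182
As percentage: 81.8%

81.8


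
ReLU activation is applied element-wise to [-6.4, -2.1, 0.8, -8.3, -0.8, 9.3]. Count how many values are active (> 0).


ReLU(x) = max(0, x) for each element:
ReLU(-6.4) = 0
ReLU(-2.1) = 0
ReLU(0.8) = 0.8
ReLU(-8.3) = 0
ReLU(-0.8) = 0
ReLU(9.3) = 9.3
Active neurons (>0): 2

2


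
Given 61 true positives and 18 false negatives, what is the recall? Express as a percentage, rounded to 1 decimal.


Recall = TP / (TP + FN) * 100
= 61 / (61 + 18)
= 61 / 79
= 0.7722
= 77.2%

77.2


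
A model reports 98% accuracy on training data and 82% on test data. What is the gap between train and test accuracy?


Gap = train_accuracy - test_accuracy
= 98 - 82
= 16%
This gap suggests the model is overfitting.

16


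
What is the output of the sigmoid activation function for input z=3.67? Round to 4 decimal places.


sigmoid(z) = 1 / (1 + exp(-z))
exp(-(3.67)) = exp(-3.67) = 0.0255
1 + 0.0255 = 1.0255
1 / 1.0255 = 0.9752

0.9752


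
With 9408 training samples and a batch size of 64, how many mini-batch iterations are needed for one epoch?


Iterations per epoch = dataset_size / batch_size
= 9408 / 64
= 147

147


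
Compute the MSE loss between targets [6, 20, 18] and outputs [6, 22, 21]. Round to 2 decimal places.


Differences: [0, -2, -3]
Squared errors: [0, 4, 9]
Sum of squared errors = 13
MSE = 13 / 3 = 4.33

4.33


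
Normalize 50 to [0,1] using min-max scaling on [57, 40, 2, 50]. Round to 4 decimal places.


Min = 2, Max = 57
Range = 57 - 2 = 55
Scaled = (x - min) / (max - min)
= (50 - 2) / 55
= 48 / 55
= 0.8727

0.8727


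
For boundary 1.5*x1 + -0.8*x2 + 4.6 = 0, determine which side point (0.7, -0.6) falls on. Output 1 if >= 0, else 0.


Compute 1.5 * 0.7 + -0.8 * -0.6 + 4.6
= 1.05 + 0.48 + 4.6
= 6.13
Since 6.13 >= 0, the point is on the positive side.

1


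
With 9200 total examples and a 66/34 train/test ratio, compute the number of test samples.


Train samples = 9200 * 66% = 6072
Test samples = 9200 - 6072
= 3128

3128


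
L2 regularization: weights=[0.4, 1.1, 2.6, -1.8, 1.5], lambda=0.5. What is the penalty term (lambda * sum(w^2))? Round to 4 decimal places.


Squaring each weight:
0.4^2 = 0.16
1.1^2 = 1.21
2.6^2 = 6.76
(-1.8)^2 = 3.24
1.5^2 = 2.25
Sum of squares = 13.62
Penalty = 0.5 * 13.62 = 6.8100

6.8100


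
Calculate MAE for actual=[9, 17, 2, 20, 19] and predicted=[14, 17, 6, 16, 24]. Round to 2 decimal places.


Absolute errors: [5, 0, 4, 4, 5]
Sum of absolute errors = 18
MAE = 18 / 5 = 3.60

3.60


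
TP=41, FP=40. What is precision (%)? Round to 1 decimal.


Precision = TP / (TP + FP) * 100
= 41 / (41 + 40)
= 41 / 81
= 0.5062
= 50.6%

50.6


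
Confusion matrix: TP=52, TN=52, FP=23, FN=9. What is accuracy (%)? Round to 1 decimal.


Accuracy = (TP + TN) / (TP + TN + FP + FN) * 100
= (52 + 52) / (52 + 52 + 23 + 9)
= 104 / 136
= 0.7647
= 76.5%

76.5


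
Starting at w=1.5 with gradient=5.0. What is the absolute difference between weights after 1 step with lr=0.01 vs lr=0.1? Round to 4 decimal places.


With lr=0.01: w_new = 1.5 - 0.01 * 5.0 = 1.45
With lr=0.1: w_new = 1.5 - 0.1 * 5.0 = 1.0
Absolute difference = |1.45 - 1.0|
= 0.4500

0.4500


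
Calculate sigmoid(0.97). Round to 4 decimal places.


sigmoid(z) = 1 / (1 + exp(-z))
exp(-(0.97)) = exp(-0.97) = 0.3791
1 + 0.3791 = 1.3791
1 / 1.3791 = 0.7251

0.7251


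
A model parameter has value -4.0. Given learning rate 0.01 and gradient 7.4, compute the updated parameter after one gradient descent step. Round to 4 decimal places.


w_new = w_old - lr * gradient
= -4.0 - 0.01 * 7.4
= -4.0 - (0.074)
= -4.0740

-4.0740


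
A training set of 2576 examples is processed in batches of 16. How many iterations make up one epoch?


Iterations per epoch = dataset_size / batch_size
= 2576 / 16
= 161

161


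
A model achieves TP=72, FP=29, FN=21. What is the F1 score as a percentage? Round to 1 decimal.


Precision = TP / (TP + FP) = 72 / 101 = 0.7129
Recall = TP / (TP + FN) = 72 / 93 = 0.7742
F1 = 2 * P * R / (P + R)
= 2 * 0.7129 * 0.7742 / (0.7129 + 0.7742)
= 1.1038 / 1.4871
= 0.7423
As percentage: 74.2%

74.2


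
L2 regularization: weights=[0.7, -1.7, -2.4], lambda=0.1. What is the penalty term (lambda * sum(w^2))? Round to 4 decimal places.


Squaring each weight:
0.7^2 = 0.49
(-1.7)^2 = 2.89
(-2.4)^2 = 5.76
Sum of squares = 9.14
Penalty = 0.1 * 9.14 = 0.9140

0.9140


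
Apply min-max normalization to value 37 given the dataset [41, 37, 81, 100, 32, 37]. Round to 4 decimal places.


Min = 32, Max = 100
Range = 100 - 32 = 68
Scaled = (x - min) / (max - min)
= (37 - 32) / 68
= 5 / 68
= 0.0735

0.0735


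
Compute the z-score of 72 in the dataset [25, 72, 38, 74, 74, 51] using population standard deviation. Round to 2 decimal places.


Mean = (25 + 72 + 38 + 74 + 74 + 51) / 6 = 55.6667
Variance = sum((x_i - mean)^2) / n = 368.8889
Std = sqrt(368.8889) = 19.2065
Z = (x - mean) / std
= (72 - 55.6667) / 19.2065
= 16.3333 / 19.2065
= 0.85

0.85


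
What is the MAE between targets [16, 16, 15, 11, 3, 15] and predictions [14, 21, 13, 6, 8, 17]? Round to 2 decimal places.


Absolute errors: [2, 5, 2, 5, 5, 2]
Sum of absolute errors = 21
MAE = 21 / 6 = 3.50

3.50


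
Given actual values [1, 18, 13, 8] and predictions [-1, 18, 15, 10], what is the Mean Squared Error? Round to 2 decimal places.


Differences: [2, 0, -2, -2]
Squared errors: [4, 0, 4, 4]
Sum of squared errors = 12
MSE = 12 / 4 = 3.00

3.00


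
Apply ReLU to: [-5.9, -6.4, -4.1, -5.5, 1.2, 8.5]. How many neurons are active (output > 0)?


ReLU(x) = max(0, x) for each element:
ReLU(-5.9) = 0
ReLU(-6.4) = 0
ReLU(-4.1) = 0
ReLU(-5.5) = 0
ReLU(1.2) = 1.2
ReLU(8.5) = 8.5
Active neurons (>0): 2

2


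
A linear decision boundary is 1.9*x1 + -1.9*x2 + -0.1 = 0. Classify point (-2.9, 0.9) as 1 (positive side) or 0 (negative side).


Compute 1.9 * -2.9 + -1.9 * 0.9 + -0.1
= -5.51 + -1.71 + -0.1
= -7.32
Since -7.32 < 0, the point is on the negative side.

0


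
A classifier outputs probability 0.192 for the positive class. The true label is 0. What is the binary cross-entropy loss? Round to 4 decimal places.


For y=0: Loss = -log(1-p)
= -log(1 - 0.192)
= -log(0.808)
= -(-0.2132)
= 0.2132

0.2132


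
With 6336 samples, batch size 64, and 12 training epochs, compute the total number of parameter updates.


Iterations per epoch = 6336 / 64 = 99
Total updates = iterations_per_epoch * epochs
= 99 * 12
= 1188

1188


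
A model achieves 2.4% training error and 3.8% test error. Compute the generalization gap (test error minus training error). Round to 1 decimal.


Generalization gap = test_error - train_error
= 3.8 - 2.4
= 1.4%
A small gap suggests good generalization.

1.4


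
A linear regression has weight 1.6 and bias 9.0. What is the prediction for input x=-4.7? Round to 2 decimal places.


y = 1.6 * -4.7 + (9.0)
= -7.52 + (9.0)
= 1.48

1.48


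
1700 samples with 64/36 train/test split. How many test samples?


Train samples = 1700 * 64% = 1088
Test samples = 1700 - 1088
= 612

612


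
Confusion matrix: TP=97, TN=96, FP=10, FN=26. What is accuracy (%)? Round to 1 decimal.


Accuracy = (TP + TN) / (TP + TN + FP + FN) * 100
= (97 + 96) / (97 + 96 + 10 + 26)
= 193 / 229
= 0.8428
= 84.3%

84.3


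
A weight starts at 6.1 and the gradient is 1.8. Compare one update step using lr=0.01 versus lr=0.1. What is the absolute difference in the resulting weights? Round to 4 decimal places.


With lr=0.01: w_new = 6.1 - 0.01 * 1.8 = 6.082
With lr=0.1: w_new = 6.1 - 0.1 * 1.8 = 5.92
Absolute difference = |6.082 - 5.92|
= 0.1620

0.1620


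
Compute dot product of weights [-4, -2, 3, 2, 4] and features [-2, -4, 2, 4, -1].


Element-wise products:
-4 * -2 = 8
-2 * -4 = 8
3 * 2 = 6
2 * 4 = 8
4 * -1 = -4
Sum = 8 + 8 + 6 + 8 + -4
= 26

26


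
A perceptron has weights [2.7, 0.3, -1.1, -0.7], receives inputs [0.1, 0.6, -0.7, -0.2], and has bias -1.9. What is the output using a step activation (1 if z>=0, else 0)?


z = w . x + b
= 2.7*0.1 + 0.3*0.6 + -1.1*-0.7 + -0.7*-0.2 + -1.9
= 0.27 + 0.18 + 0.77 + 0.14 + -1.9
= 1.36 + -1.9
= -0.54
Since z = -0.54 < 0, output = 0

0


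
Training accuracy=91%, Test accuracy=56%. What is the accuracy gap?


Gap = train_accuracy - test_accuracy
= 91 - 56
= 35%
This large gap strongly indicates overfitting.

35


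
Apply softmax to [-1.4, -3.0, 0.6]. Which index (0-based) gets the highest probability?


Softmax is a monotonic transformation, so it preserves the argmax.
We need to find the index of the maximum logit.
Index 0: -1.4
Index 1: -3.0
Index 2: 0.6
Maximum logit = 0.6 at index 2

2


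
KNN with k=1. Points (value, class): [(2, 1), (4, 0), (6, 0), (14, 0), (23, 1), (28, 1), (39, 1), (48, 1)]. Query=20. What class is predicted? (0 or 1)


Distances from query 20:
Point 23 (class 1): distance = 3
K=1 nearest neighbors: classes = [1]
Votes for class 1: 1 / 1
Majority vote => class 1

1


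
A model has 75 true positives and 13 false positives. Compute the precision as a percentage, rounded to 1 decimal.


Precision = TP / (TP + FP) * 100
= 75 / (75 + 13)
= 75 / 88
= 0.8523
= 85.2%

85.2


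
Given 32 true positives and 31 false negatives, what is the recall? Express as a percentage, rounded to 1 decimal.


Recall = TP / (TP + FN) * 100
= 32 / (32 + 31)
= 32 / 63
= 0.5079
= 50.8%

50.8


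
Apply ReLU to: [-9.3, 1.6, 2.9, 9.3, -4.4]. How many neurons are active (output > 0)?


ReLU(x) = max(0, x) for each element:
ReLU(-9.3) = 0
ReLU(1.6) = 1.6
ReLU(2.9) = 2.9
ReLU(9.3) = 9.3
ReLU(-4.4) = 0
Active neurons (>0): 3

3


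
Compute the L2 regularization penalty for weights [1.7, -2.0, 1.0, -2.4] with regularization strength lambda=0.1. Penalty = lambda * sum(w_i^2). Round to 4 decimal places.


Squaring each weight:
1.7^2 = 2.89
(-2.0)^2 = 4.0
1.0^2 = 1.0
(-2.4)^2 = 5.76
Sum of squares = 13.65
Penalty = 0.1 * 13.65 = 1.3650

1.3650


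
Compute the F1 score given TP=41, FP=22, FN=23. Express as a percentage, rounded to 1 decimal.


Precision = TP / (TP + FP) = 41 / 63 = 0.6508
Recall = TP / (TP + FN) = 41 / 64 = 0.6406
F1 = 2 * P * R / (P + R)
= 2 * 0.6508 * 0.6406 / (0.6508 + 0.6406)
= 0.8338 / 1.2914
= 0.6457
As percentage: 64.6%

64.6


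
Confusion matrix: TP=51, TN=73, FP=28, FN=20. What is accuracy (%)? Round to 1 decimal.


Accuracy = (TP + TN) / (TP + TN + FP + FN) * 100
= (51 + 73) / (51 + 73 + 28 + 20)
= 124 / 172
= 0.7209
= 72.1%

72.1


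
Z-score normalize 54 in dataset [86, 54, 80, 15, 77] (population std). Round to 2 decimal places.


Mean = (86 + 54 + 80 + 15 + 77) / 5 = 62.4
Variance = sum((x_i - mean)^2) / n = 679.44
Std = sqrt(679.44) = 26.0661
Z = (x - mean) / std
= (54 - 62.4) / 26.0661
= -8.4 / 26.0661
= -0.32

-0.32


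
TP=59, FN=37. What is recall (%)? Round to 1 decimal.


Recall = TP / (TP + FN) * 100
= 59 / (59 + 37)
= 59 / 96
= 0.6146
= 61.5%

61.5


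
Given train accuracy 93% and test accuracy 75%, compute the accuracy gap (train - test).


Gap = train_accuracy - test_accuracy
= 93 - 75
= 18%
This gap suggests the model is overfitting.

18


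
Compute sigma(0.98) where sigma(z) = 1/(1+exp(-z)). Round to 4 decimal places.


sigmoid(z) = 1 / (1 + exp(-z))
exp(-(0.98)) = exp(-0.98) = 0.3753
1 + 0.3753 = 1.3753
1 / 1.3753 = 0.7271

0.7271


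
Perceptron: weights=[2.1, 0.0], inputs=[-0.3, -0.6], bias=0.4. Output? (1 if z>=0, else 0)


z = w . x + b
= 2.1*-0.3 + 0.0*-0.6 + 0.4
= -0.63 + -0.0 + 0.4
= -0.63 + 0.4
= -0.23
Since z = -0.23 < 0, output = 0

0


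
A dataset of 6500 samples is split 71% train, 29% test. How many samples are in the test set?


Train samples = 6500 * 71% = 4615
Test samples = 6500 - 4615
= 1885

1885


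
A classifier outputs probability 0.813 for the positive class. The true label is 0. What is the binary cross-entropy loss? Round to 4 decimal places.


For y=0: Loss = -log(1-p)
= -log(1 - 0.813)
= -log(0.187)
= -(-1.6766)
= 1.6766

1.6766


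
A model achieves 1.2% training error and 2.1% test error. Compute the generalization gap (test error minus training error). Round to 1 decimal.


Generalization gap = test_error - train_error
= 2.1 - 1.2
= 0.9%
A small gap suggests good generalization.

0.9


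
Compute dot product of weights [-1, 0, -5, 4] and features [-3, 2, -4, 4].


Element-wise products:
-1 * -3 = 3
0 * 2 = 0
-5 * -4 = 20
4 * 4 = 16
Sum = 3 + 0 + 20 + 16
= 39

39


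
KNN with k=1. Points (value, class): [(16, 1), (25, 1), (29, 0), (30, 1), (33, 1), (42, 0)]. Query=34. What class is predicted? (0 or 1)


Distances from query 34:
Point 33 (class 1): distance = 1
K=1 nearest neighbors: classes = [1]
Votes for class 1: 1 / 1
Majority vote => class 1

1


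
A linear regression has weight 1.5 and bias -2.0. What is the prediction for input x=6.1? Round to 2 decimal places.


y = 1.5 * 6.1 + (-2.0)
= 9.15 + (-2.0)
= 7.15

7.15


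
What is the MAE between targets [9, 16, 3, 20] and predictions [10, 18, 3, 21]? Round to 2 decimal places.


Absolute errors: [1, 2, 0, 1]
Sum of absolute errors = 4
MAE = 4 / 4 = 1.00

1.00


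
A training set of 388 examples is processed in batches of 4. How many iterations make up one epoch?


Iterations per epoch = dataset_size / batch_size
= 388 / 4
= 97

97


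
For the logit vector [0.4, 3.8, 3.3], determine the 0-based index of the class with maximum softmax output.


Softmax is a monotonic transformation, so it preserves the argmax.
We need to find the index of the maximum logit.
Index 0: 0.4
Index 1: 3.8
Index 2: 3.3
Maximum logit = 3.8 at index 1

1


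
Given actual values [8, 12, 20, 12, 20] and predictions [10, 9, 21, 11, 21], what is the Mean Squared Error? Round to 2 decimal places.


Differences: [-2, 3, -1, 1, -1]
Squared errors: [4, 9, 1, 1, 1]
Sum of squared errors = 16
MSE = 16 / 5 = 3.20

3.20


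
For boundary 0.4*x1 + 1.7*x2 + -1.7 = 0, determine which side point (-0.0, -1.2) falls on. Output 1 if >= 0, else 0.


Compute 0.4 * -0.0 + 1.7 * -1.2 + -1.7
= -0.0 + -2.04 + -1.7
= -3.74
Since -3.74 < 0, the point is on the negative side.

0


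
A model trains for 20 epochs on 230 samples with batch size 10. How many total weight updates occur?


Iterations per epoch = 230 / 10 = 23
Total updates = iterations_per_epoch * epochs
= 23 * 20
= 460

460


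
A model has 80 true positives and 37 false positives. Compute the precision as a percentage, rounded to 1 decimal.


Precision = TP / (TP + FP) * 100
= 80 / (80 + 37)
= 80 / 117
= 0.6838
= 68.4%

68.4


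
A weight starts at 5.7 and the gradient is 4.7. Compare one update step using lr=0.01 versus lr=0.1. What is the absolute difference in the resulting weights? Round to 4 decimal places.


With lr=0.01: w_new = 5.7 - 0.01 * 4.7 = 5.653
With lr=0.1: w_new = 5.7 - 0.1 * 4.7 = 5.23
Absolute difference = |5.653 - 5.23|
= 0.4230

0.4230


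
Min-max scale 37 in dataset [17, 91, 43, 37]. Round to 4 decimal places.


Min = 17, Max = 91
Range = 91 - 17 = 74
Scaled = (x - min) / (max - min)
= (37 - 17) / 74
= 20 / 74
= 0.2703

0.2703


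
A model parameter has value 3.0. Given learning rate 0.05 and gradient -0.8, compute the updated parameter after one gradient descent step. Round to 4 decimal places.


w_new = w_old - lr * gradient
= 3.0 - 0.05 * -0.8
= 3.0 - (-0.04)
= 3.0400

3.0400


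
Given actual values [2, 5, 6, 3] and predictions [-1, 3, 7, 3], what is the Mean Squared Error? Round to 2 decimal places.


Differences: [3, 2, -1, 0]
Squared errors: [9, 4, 1, 0]
Sum of squared errors = 14
MSE = 14 / 4 = 3.50

3.50


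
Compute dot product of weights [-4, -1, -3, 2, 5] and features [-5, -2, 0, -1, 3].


Element-wise products:
-4 * -5 = 20
-1 * -2 = 2
-3 * 0 = 0
2 * -1 = -2
5 * 3 = 15
Sum = 20 + 2 + 0 + -2 + 15
= 35

35


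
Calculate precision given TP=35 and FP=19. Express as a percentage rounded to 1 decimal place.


Precision = TP / (TP + FP) * 100
= 35 / (35 + 19)
= 35 / 54
= 0.6481
= 64.8%

64.8


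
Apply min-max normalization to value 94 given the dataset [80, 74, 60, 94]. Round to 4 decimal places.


Min = 60, Max = 94
Range = 94 - 60 = 34
Scaled = (x - min) / (max - min)
= (94 - 60) / 34
= 34 / 34
= 1.0000

1.0000


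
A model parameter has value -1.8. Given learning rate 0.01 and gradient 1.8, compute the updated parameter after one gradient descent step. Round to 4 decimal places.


w_new = w_old - lr * gradient
= -1.8 - 0.01 * 1.8
= -1.8 - (0.018)
= -1.8180

-1.8180


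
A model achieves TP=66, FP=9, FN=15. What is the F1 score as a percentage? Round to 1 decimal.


Precision = TP / (TP + FP) = 66 / 75 = 0.88
Recall = TP / (TP + FN) = 66 / 81 = 0.8148
F1 = 2 * P * R / (P + R)
= 2 * 0.88 * 0.8148 / (0.88 + 0.8148)
= 1.4341 / 1.6948
= 0.8462
As percentage: 84.6%

84.6


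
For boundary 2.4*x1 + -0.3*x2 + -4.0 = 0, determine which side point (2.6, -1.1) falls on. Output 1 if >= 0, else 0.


Compute 2.4 * 2.6 + -0.3 * -1.1 + -4.0
= 6.24 + 0.33 + -4.0
= 2.57
Since 2.57 >= 0, the point is on the positive side.

1


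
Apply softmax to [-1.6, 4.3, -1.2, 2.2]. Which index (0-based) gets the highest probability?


Softmax is a monotonic transformation, so it preserves the argmax.
We need to find the index of the maximum logit.
Index 0: -1.6
Index 1: 4.3
Index 2: -1.2
Index 3: 2.2
Maximum logit = 4.3 at index 1

1


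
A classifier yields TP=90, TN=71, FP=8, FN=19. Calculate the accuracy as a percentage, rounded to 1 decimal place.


Accuracy = (TP + TN) / (TP + TN + FP + FN) * 100
= (90 + 71) / (90 + 71 + 8 + 19)
= 161 / 188
= 0.8564
= 85.6%

85.6


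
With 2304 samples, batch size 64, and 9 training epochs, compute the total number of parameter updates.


Iterations per epoch = 2304 / 64 = 36
Total updates = iterations_per_epoch * epochs
= 36 * 9
= 324

324


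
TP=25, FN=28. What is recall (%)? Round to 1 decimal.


Recall = TP / (TP + FN) * 100
= 25 / (25 + 28)
= 25 / 53
= 0.4717
= 47.2%

47.2


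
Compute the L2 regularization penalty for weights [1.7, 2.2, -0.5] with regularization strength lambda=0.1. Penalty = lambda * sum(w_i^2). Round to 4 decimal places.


Squaring each weight:
1.7^2 = 2.89
2.2^2 = 4.84
(-0.5)^2 = 0.25
Sum of squares = 7.98
Penalty = 0.1 * 7.98 = 0.7980

0.7980


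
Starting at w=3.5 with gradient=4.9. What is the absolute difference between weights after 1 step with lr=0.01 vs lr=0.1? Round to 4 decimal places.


With lr=0.01: w_new = 3.5 - 0.01 * 4.9 = 3.451
With lr=0.1: w_new = 3.5 - 0.1 * 4.9 = 3.01
Absolute difference = |3.451 - 3.01|
= 0.4410

0.4410


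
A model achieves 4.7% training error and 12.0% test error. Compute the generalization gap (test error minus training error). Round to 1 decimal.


Generalization gap = test_error - train_error
= 12.0 - 4.7
= 7.3%
A moderate gap.

7.3


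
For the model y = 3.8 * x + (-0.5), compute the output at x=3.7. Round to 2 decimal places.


y = 3.8 * 3.7 + (-0.5)
= 14.06 + (-0.5)
= 13.56

13.56


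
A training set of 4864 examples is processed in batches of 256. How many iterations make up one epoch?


Iterations per epoch = dataset_size / batch_size
= 4864 / 256
= 19

19


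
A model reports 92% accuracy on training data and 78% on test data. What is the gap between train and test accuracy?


Gap = train_accuracy - test_accuracy
= 92 - 78
= 14%
This gap suggests the model is overfitting.

14


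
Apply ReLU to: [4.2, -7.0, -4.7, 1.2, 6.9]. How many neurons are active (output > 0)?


ReLU(x) = max(0, x) for each element:
ReLU(4.2) = 4.2
ReLU(-7.0) = 0
ReLU(-4.7) = 0
ReLU(1.2) = 1.2
ReLU(6.9) = 6.9
Active neurons (>0): 3

3


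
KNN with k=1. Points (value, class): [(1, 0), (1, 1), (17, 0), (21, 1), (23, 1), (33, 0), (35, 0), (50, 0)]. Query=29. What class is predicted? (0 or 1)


Distances from query 29:
Point 33 (class 0): distance = 4
K=1 nearest neighbors: classes = [0]
Votes for class 1: 0 / 1
Majority vote => class 0

0


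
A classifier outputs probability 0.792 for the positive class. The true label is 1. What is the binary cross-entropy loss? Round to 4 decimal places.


For y=1: Loss = -log(p)
= -log(0.792)
= -(-0.2332)
= 0.2332

0.2332


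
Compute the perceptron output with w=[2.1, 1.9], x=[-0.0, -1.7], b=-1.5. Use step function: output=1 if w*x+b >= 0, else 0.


z = w . x + b
= 2.1*-0.0 + 1.9*-1.7 + -1.5
= -0.0 + -3.23 + -1.5
= -3.23 + -1.5
= -4.73
Since z = -4.73 < 0, output = 0

0


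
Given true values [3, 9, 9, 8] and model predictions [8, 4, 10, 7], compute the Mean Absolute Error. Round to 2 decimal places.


Absolute errors: [5, 5, 1, 1]
Sum of absolute errors = 12
MAE = 12 / 4 = 3.00

3.00


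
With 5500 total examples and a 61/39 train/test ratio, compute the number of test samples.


Train samples = 5500 * 61% = 3355
Test samples = 5500 - 3355
= 2145

2145


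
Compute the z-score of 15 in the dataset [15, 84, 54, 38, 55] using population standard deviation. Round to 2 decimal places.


Mean = (15 + 84 + 54 + 38 + 55) / 5 = 49.2
Variance = sum((x_i - mean)^2) / n = 512.56
Std = sqrt(512.56) = 22.6398
Z = (x - mean) / std
= (15 - 49.2) / 22.6398
= -34.2 / 22.6398
= -1.51

-1.51


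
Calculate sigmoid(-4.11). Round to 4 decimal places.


sigmoid(z) = 1 / (1 + exp(-z))
exp(-(-4.11)) = exp(4.11) = 60.9467
1 + 60.9467 = 61.9467
1 / 61.9467 = 0.0161

0.0161


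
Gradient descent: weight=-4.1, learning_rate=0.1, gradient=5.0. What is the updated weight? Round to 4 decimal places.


w_new = w_old - lr * gradient
= -4.1 - 0.1 * 5.0
= -4.1 - (0.5)
= -4.6000

-4.6000


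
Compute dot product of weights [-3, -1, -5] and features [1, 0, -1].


Element-wise products:
-3 * 1 = -3
-1 * 0 = 0
-5 * -1 = 5
Sum = -3 + 0 + 5
= 2

2


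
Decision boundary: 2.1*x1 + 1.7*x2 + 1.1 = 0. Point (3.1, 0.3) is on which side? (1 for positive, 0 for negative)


Compute 2.1 * 3.1 + 1.7 * 0.3 + 1.1
= 6.51 + 0.51 + 1.1
= 8.12
Since 8.12 >= 0, the point is on the positive side.

1


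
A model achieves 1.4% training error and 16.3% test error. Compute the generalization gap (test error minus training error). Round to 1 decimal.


Generalization gap = test_error - train_error
= 16.3 - 1.4
= 14.9%
A large gap suggests overfitting.

14.9


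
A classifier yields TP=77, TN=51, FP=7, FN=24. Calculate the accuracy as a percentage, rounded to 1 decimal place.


Accuracy = (TP + TN) / (TP + TN + FP + FN) * 100
= (77 + 51) / (77 + 51 + 7 + 24)
= 128 / 159
= 0.805
= 80.5%

80.5


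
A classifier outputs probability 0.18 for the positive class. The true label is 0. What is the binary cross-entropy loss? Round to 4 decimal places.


For y=0: Loss = -log(1-p)
= -log(1 - 0.18)
= -log(0.82)
= -(-0.1985)
= 0.1985

0.1985


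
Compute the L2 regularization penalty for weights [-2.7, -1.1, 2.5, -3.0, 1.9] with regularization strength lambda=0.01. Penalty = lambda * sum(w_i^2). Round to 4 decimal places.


Squaring each weight:
(-2.7)^2 = 7.29
(-1.1)^2 = 1.21
2.5^2 = 6.25
(-3.0)^2 = 9.0
1.9^2 = 3.61
Sum of squares = 27.36
Penalty = 0.01 * 27.36 = 0.2736

0.2736


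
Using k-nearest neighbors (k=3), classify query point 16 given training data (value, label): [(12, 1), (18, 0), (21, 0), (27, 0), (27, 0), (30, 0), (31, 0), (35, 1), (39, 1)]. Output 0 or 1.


Distances from query 16:
Point 18 (class 0): distance = 2
Point 12 (class 1): distance = 4
Point 21 (class 0): distance = 5
K=3 nearest neighbors: classes = [0, 1, 0]
Votes for class 1: 1 / 3
Majority vote => class 0

0


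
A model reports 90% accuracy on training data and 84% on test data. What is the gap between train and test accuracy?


Gap = train_accuracy - test_accuracy
= 90 - 84
= 6%
This moderate gap may indicate mild overfitting.

6


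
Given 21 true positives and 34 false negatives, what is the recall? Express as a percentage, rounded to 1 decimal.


Recall = TP / (TP + FN) * 100
= 21 / (21 + 34)
= 21 / 55
= 0.3818
= 38.2%

38.2
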